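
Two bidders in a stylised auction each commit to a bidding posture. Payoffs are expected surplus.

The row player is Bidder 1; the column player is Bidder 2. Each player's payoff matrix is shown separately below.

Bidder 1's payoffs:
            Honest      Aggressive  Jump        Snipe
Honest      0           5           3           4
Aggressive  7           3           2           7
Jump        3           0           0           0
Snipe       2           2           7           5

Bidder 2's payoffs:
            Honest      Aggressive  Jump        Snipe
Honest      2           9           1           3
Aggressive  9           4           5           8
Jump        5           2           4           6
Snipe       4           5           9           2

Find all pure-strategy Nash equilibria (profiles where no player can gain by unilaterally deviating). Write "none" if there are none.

(Honest, Aggressive); (Aggressive, Honest); (Snipe, Jump)

Mark each player's best response to every combination of opponents' strategies; a profile where every player is best-responding is a pure Nash equilibrium.
Bidder 1 against Honest: payoffs 0, 7, 3, 2 → best response Aggressive.
Bidder 1 against Aggressive: payoffs 5, 3, 0, 2 → best response Honest.
Bidder 1 against Jump: payoffs 3, 2, 0, 7 → best response Snipe.
Bidder 1 against Snipe: payoffs 4, 7, 0, 5 → best response Aggressive.
Bidder 2 against Honest: payoffs 2, 9, 1, 3 → best response Aggressive.
Bidder 2 against Aggressive: payoffs 9, 4, 5, 8 → best response Honest.
Bidder 2 against Jump: payoffs 5, 2, 4, 6 → best response Snipe.
Bidder 2 against Snipe: payoffs 4, 5, 9, 2 → best response Jump.
Mutual best responses: (Honest, Aggressive); (Aggressive, Honest); (Snipe, Jump).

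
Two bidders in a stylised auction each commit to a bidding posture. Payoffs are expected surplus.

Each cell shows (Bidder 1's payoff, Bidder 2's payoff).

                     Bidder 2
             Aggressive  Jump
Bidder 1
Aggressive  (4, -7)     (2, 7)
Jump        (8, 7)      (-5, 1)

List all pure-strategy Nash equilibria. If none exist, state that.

Bidder 1 against Aggressive: payoffs 4, 8 → best response Jump.
Bidder 1 against Jump: payoffs 2, -5 → best response Aggressive.
Bidder 2 against Aggressive: payoffs -7, 7 → best response Jump.
Bidder 2 against Jump: payoffs 7, 1 → best response Aggressive.
Mutual best responses: (Aggressive, Jump); (Jump, Aggressive).

(Aggressive, Jump), (Jump, Aggressive)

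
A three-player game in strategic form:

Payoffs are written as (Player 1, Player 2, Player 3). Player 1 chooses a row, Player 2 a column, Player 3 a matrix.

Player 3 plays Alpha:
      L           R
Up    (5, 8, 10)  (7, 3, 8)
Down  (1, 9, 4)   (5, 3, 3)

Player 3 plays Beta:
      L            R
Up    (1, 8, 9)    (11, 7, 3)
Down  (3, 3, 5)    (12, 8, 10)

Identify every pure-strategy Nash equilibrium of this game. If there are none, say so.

For each player, find the best response to each opponent profile; mutual best responses are the pure NE.
Player 1 against (L, Alpha): payoffs 5, 1 → best response Up.
Player 1 against (L, Beta): payoffs 1, 3 → best response Down.
Player 1 against (R, Alpha): payoffs 7, 5 → best response Up.
Player 1 against (R, Beta): payoffs 11, 12 → best response Down.
Player 2 against (Up, Alpha): payoffs 8, 3 → best response L.
Player 2 against (Up, Beta): payoffs 8, 7 → best response L.
Player 2 against (Down, Alpha): payoffs 9, 3 → best response L.
Player 2 against (Down, Beta): payoffs 3, 8 → best response R.
Player 3 against (Up, L): payoffs 10, 9 → best response Alpha.
Player 3 against (Up, R): payoffs 8, 3 → best response Alpha.
Player 3 against (Down, L): payoffs 4, 5 → best response Beta.
Player 3 against (Down, R): payoffs 3, 10 → best response Beta.
Mutual best responses: (Up, L, Alpha); (Down, R, Beta).

Pure-strategy Nash equilibria: (Up, L, Alpha) and (Down, R, Beta)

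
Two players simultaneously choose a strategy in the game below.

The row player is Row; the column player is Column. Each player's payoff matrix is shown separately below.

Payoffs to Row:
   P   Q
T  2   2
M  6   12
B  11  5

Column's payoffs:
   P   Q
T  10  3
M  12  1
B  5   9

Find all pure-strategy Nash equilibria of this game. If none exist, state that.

No pure-strategy Nash equilibrium.

Row against P: payoffs 2, 6, 11 → best response B.
Row against Q: payoffs 2, 12, 5 → best response M.
Column against T: payoffs 10, 3 → best response P.
Column against M: payoffs 12, 1 → best response P.
Column against B: payoffs 5, 9 → best response Q.
No profile is a mutual best response for all players.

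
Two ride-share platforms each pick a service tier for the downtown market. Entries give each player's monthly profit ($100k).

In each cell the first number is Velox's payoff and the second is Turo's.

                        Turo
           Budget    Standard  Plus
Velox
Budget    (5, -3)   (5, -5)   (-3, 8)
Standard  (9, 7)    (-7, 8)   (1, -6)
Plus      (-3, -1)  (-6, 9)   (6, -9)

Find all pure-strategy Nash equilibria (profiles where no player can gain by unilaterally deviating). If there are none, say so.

This game has no pure Nash equilibrium.

For each strategy profile, look for a profitable unilateral deviation.
(Budget, Budget): Velox can switch to Standard (5 → 9). Not NE.
(Budget, Standard): Turo can switch to Budget (-5 → -3). Not NE.
(Budget, Plus): Velox can switch to Standard (-3 → 1). Not NE.
(Standard, Budget): Turo can switch to Standard (7 → 8). Not NE.
(Standard, Standard): Velox can switch to Budget (-7 → 5). Not NE.
(Standard, Plus): Velox can switch to Plus (1 → 6). Not NE.
(The remaining 3 profiles each have a profitable deviation by the same check.)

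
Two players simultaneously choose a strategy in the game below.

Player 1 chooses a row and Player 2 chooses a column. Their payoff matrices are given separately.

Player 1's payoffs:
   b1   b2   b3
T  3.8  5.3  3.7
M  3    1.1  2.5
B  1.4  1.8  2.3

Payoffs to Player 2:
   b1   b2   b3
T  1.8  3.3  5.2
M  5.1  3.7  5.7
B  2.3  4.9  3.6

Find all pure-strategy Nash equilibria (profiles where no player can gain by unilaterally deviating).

(T, b1): Player 2 can switch to b2 (1.8 → 3.3). Not NE.
(T, b2): Player 2 can switch to b3 (3.3 → 5.2). Not NE.
(T, b3): Player 1 gets 3.7, best alternative 2.5; Player 2 gets 5.2, best alternative 3.3. No profitable deviation — NE.
(M, b1): Player 1 can switch to T (3 → 3.8). Not NE.
(M, b2): Player 1 can switch to T (1.1 → 5.3). Not NE.
(M, b3): Player 1 can switch to T (2.5 → 3.7). Not NE.
(B, b1): Player 1 can switch to T (1.4 → 3.8). Not NE.
(B, b2): Player 1 can switch to T (1.8 → 5.3). Not NE.
(B, b3): Player 1 can switch to T (2.3 → 3.7). Not NE.

The unique pure-strategy Nash equilibrium is (T, b3).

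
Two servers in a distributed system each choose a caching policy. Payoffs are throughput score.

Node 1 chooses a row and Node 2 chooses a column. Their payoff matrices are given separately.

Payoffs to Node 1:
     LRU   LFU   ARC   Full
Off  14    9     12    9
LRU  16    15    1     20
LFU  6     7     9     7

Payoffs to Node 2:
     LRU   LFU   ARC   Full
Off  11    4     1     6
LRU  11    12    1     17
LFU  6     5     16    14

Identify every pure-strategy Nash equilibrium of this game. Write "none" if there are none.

Pure NE: (LRU, Full)

(Off, LRU): Node 1 can switch to LRU (14 → 16). Not NE.
(Off, LFU): Node 1 can switch to LRU (9 → 15). Not NE.
(Off, ARC): Node 2 can switch to LRU (1 → 11). Not NE.
(Off, Full): Node 1 can switch to LRU (9 → 20). Not NE.
(LRU, LRU): Node 2 can switch to LFU (11 → 12). Not NE.
(LRU, LFU): Node 2 can switch to Full (12 → 17). Not NE.
(LRU, ARC): Node 1 can switch to Off (1 → 12). Not NE.
(LRU, Full): Node 1 gets 20, best alternative 9; Node 2 gets 17, best alternative 12. No profitable deviation — NE.
(LFU, LRU): Node 1 can switch to Off (6 → 14). Not NE.
(LFU, LFU): Node 1 can switch to Off (7 → 9). Not NE.
(LFU, ARC): Node 1 can switch to Off (9 → 12). Not NE.
(LFU, Full): Node 1 can switch to Off (7 → 9). Not NE.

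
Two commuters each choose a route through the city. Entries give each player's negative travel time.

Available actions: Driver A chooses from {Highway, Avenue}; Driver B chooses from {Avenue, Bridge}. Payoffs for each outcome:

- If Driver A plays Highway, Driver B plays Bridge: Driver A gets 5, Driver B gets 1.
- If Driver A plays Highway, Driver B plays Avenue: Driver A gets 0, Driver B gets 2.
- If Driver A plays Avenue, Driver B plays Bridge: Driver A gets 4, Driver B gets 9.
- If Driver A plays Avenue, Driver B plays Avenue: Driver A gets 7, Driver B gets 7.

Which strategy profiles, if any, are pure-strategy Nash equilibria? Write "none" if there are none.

none

Driver A against Avenue: payoffs 0, 7 → best response Avenue.
Driver A against Bridge: payoffs 5, 4 → best response Highway.
Driver B against Highway: payoffs 2, 1 → best response Avenue.
Driver B against Avenue: payoffs 7, 9 → best response Bridge.
No profile is a mutual best response for all players.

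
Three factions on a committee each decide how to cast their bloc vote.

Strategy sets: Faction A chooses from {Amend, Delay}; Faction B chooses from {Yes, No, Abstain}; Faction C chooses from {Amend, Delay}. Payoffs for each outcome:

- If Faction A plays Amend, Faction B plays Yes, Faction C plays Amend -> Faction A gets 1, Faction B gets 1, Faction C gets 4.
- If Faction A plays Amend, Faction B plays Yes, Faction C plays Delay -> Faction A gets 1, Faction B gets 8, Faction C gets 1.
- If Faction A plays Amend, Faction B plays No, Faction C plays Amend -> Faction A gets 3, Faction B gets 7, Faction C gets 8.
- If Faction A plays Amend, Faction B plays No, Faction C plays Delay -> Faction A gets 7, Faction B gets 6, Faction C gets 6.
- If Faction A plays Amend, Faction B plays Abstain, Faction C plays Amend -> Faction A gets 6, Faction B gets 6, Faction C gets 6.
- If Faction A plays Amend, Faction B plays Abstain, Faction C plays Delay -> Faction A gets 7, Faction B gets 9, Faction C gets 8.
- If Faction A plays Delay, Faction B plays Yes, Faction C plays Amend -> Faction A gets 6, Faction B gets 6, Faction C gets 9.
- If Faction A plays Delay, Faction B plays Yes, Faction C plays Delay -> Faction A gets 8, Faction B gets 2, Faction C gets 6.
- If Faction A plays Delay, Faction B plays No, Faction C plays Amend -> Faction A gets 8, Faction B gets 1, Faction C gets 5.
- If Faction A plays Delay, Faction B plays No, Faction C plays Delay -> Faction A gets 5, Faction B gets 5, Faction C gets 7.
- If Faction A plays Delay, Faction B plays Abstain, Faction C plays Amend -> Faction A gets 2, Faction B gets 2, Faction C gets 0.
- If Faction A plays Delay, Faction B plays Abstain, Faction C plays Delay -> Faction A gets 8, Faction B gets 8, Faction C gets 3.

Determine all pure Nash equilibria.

(Amend, Yes, Amend): Faction A can switch to Delay (1 → 6). Not NE.
(Amend, Yes, Delay): Faction A can switch to Delay (1 → 8). Not NE.
(Amend, No, Amend): Faction A can switch to Delay (3 → 8). Not NE.
(Amend, No, Delay): Faction B can switch to Yes (6 → 8). Not NE.
(Amend, Abstain, Amend): Faction B can switch to No (6 → 7). Not NE.
(Amend, Abstain, Delay): Faction A can switch to Delay (7 → 8). Not NE.
(Delay, Yes, Amend): Faction A gets 6, best alternative 1; Faction B gets 6, best alternative 2; Faction C gets 9, best alternative 6. No profitable deviation — NE.
(Delay, Abstain, Delay): Faction A gets 8, best alternative 7; Faction B gets 8, best alternative 5; Faction C gets 3, best alternative 0. No profitable deviation — NE.
(The remaining 4 profiles each have a profitable deviation by the same check.)

Pure-strategy Nash equilibria: (Delay, Yes, Amend), (Delay, Abstain, Delay)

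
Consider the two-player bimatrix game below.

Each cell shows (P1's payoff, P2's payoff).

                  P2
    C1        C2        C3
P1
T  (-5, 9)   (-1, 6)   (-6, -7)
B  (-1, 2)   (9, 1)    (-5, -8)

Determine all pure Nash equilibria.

(B, C1)

P1 against C1: payoffs -5, -1 → best response B.
P1 against C2: payoffs -1, 9 → best response B.
P1 against C3: payoffs -6, -5 → best response B.
P2 against T: payoffs 9, 6, -7 → best response C1.
P2 against B: payoffs 2, 1, -8 → best response C1.
Mutual best responses: (B, C1).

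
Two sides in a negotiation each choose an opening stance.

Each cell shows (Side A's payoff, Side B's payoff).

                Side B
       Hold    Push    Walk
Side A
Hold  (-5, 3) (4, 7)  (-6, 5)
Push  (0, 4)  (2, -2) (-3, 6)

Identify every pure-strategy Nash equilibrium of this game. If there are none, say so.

Side A against Hold: payoffs -5, 0 → best response Push.
Side A against Push: payoffs 4, 2 → best response Hold.
Side A against Walk: payoffs -6, -3 → best response Push.
Side B against Hold: payoffs 3, 7, 5 → best response Push.
Side B against Push: payoffs 4, -2, 6 → best response Walk.
Mutual best responses: (Hold, Push); (Push, Walk).

The pure Nash equilibria are (Hold, Push), (Push, Walk).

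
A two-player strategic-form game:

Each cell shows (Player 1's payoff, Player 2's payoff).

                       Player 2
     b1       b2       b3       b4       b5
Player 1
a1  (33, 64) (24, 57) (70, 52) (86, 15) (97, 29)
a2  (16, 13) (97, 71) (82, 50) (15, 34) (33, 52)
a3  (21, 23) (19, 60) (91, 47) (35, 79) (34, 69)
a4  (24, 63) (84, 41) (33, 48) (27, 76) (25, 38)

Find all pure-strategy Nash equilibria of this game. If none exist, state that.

Pure-strategy Nash equilibria: (a1, b1) and (a2, b2)

Player 1 against b1: payoffs 33, 16, 21, 24 → best response a1.
Player 1 against b2: payoffs 24, 97, 19, 84 → best response a2.
Player 1 against b3: payoffs 70, 82, 91, 33 → best response a3.
Player 1 against b4: payoffs 86, 15, 35, 27 → best response a1.
Player 1 against b5: payoffs 97, 33, 34, 25 → best response a1.
Player 2 against a1: payoffs 64, 57, 52, 15, 29 → best response b1.
Player 2 against a2: payoffs 13, 71, 50, 34, 52 → best response b2.
Player 2 against a3: payoffs 23, 60, 47, 79, 69 → best response b4.
Player 2 against a4: payoffs 63, 41, 48, 76, 38 → best response b4.
Mutual best responses: (a1, b1); (a2, b2).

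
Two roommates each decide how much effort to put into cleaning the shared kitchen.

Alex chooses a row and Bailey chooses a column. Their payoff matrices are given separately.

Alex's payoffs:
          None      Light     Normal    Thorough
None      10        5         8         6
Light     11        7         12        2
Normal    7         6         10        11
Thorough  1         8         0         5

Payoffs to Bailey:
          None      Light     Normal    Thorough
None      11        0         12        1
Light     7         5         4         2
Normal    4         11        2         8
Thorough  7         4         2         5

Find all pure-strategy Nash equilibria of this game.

(None, None): Alex can switch to Light (10 → 11). Not NE.
(None, Light): Alex can switch to Light (5 → 7). Not NE.
(None, Normal): Alex can switch to Light (8 → 12). Not NE.
(None, Thorough): Alex can switch to Normal (6 → 11). Not NE.
(Light, None): Alex gets 11, best alternative 10; Bailey gets 7, best alternative 5. No profitable deviation — NE.
(Light, Light): Alex can switch to Thorough (7 → 8). Not NE.
(Light, Normal): Bailey can switch to None (4 → 7). Not NE.
(The remaining 9 profiles each have a profitable deviation by the same check.)

Pure NE: (Light, None)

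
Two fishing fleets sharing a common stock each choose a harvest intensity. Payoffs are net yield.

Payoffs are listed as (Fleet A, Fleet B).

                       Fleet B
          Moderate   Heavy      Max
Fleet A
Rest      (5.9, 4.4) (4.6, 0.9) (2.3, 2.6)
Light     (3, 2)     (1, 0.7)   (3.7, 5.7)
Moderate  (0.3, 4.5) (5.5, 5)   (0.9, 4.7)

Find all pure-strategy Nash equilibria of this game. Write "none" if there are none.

(Rest, Moderate): Fleet A gets 5.9, best alternative 3; Fleet B gets 4.4, best alternative 2.6. No profitable deviation — NE.
(Rest, Heavy): Fleet A can switch to Moderate (4.6 → 5.5). Not NE.
(Rest, Max): Fleet A can switch to Light (2.3 → 3.7). Not NE.
(Light, Moderate): Fleet A can switch to Rest (3 → 5.9). Not NE.
(Light, Heavy): Fleet A can switch to Rest (1 → 4.6). Not NE.
(Light, Max): Fleet A gets 3.7, best alternative 2.3; Fleet B gets 5.7, best alternative 2. No profitable deviation — NE.
(Moderate, Moderate): Fleet A can switch to Rest (0.3 → 5.9). Not NE.
(Moderate, Heavy): Fleet A gets 5.5, best alternative 4.6; Fleet B gets 5, best alternative 4.7. No profitable deviation — NE.
(Moderate, Max): Fleet A can switch to Rest (0.9 → 2.3). Not NE.

Pure-strategy Nash equilibria: (Rest, Moderate); (Light, Max); (Moderate, Heavy)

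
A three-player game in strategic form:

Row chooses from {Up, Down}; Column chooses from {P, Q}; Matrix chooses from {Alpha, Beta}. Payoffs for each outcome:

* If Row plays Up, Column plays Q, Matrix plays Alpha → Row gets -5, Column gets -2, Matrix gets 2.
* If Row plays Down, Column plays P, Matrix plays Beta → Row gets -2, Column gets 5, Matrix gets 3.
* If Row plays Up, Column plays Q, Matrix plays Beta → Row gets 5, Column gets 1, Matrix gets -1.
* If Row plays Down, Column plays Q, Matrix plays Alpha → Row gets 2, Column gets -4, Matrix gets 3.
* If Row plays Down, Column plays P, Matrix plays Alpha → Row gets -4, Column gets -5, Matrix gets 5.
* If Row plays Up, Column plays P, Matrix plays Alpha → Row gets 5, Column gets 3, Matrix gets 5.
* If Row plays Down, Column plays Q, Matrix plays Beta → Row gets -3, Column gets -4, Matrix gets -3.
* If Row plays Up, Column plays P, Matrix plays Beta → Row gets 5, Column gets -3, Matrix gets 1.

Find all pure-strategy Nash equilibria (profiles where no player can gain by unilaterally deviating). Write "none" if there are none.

(Up, P, Alpha): Row gets 5, best alternative -4; Column gets 3, best alternative -2; Matrix gets 5, best alternative 1. No profitable deviation — NE.
(Up, P, Beta): Column can switch to Q (-3 → 1). Not NE.
(Up, Q, Alpha): Row can switch to Down (-5 → 2). Not NE.
(Up, Q, Beta): Matrix can switch to Alpha (-1 → 2). Not NE.
(Down, P, Alpha): Row can switch to Up (-4 → 5). Not NE.
(Down, P, Beta): Row can switch to Up (-2 → 5). Not NE.
(Down, Q, Alpha): Row gets 2, best alternative -5; Column gets -4, best alternative -5; Matrix gets 3, best alternative -3. No profitable deviation — NE.
(Down, Q, Beta): Row can switch to Up (-3 → 5). Not NE.

(Up, P, Alpha) and (Down, Q, Alpha)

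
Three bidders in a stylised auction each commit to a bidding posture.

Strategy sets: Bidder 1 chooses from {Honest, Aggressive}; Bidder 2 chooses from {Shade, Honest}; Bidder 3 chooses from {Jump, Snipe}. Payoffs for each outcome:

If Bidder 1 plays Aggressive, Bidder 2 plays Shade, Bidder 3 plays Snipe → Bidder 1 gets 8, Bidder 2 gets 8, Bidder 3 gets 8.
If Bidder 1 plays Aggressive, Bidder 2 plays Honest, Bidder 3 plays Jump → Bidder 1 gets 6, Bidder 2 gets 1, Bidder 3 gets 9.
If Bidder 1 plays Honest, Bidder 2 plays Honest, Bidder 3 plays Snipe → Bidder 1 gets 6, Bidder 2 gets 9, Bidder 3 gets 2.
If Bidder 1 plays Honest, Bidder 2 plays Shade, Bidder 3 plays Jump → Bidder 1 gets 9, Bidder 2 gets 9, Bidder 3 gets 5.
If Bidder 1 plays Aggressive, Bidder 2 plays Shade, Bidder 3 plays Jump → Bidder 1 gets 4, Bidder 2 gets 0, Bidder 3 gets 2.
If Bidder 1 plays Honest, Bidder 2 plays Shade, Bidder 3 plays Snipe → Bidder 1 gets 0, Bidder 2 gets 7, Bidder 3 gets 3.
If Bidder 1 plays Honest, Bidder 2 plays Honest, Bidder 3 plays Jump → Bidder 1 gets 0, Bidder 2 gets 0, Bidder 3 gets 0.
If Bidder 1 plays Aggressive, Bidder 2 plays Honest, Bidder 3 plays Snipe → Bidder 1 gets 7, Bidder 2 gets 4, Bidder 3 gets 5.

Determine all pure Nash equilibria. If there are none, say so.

Bidder 1 against (Shade, Jump): payoffs 9, 4 → best response Honest.
Bidder 1 against (Shade, Snipe): payoffs 0, 8 → best response Aggressive.
Bidder 1 against (Honest, Jump): payoffs 0, 6 → best response Aggressive.
Bidder 1 against (Honest, Snipe): payoffs 6, 7 → best response Aggressive.
Bidder 2 against (Honest, Jump): payoffs 9, 0 → best response Shade.
Bidder 2 against (Honest, Snipe): payoffs 7, 9 → best response Honest.
Bidder 2 against (Aggressive, Jump): payoffs 0, 1 → best response Honest.
Bidder 2 against (Aggressive, Snipe): payoffs 8, 4 → best response Shade.
Bidder 3 against (Honest, Shade): payoffs 5, 3 → best response Jump.
Bidder 3 against (Honest, Honest): payoffs 0, 2 → best response Snipe.
Bidder 3 against (Aggressive, Shade): payoffs 2, 8 → best response Snipe.
Bidder 3 against (Aggressive, Honest): payoffs 9, 5 → best response Jump.
Mutual best responses: (Honest, Shade, Jump); (Aggressive, Shade, Snipe); (Aggressive, Honest, Jump).

The pure Nash equilibria are (Honest, Shade, Jump) and (Aggressive, Shade, Snipe) and (Aggressive, Honest, Jump).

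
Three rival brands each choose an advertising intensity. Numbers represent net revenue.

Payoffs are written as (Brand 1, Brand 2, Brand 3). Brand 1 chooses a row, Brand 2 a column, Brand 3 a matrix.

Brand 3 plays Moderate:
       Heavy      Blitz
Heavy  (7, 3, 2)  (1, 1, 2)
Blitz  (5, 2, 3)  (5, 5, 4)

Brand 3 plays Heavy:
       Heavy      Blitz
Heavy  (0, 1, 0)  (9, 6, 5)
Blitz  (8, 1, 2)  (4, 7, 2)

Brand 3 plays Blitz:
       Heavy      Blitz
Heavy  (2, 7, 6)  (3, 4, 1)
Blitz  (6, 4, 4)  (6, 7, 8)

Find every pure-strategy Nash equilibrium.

(Heavy, Blitz, Heavy), (Blitz, Blitz, Blitz)

Brand 1 against (Heavy, Moderate): payoffs 7, 5 → best response Heavy.
Brand 1 against (Heavy, Heavy): payoffs 0, 8 → best response Blitz.
Brand 1 against (Heavy, Blitz): payoffs 2, 6 → best response Blitz.
Brand 1 against (Blitz, Moderate): payoffs 1, 5 → best response Blitz.
Brand 1 against (Blitz, Heavy): payoffs 9, 4 → best response Heavy.
Brand 1 against (Blitz, Blitz): payoffs 3, 6 → best response Blitz.
Brand 2 against (Heavy, Moderate): payoffs 3, 1 → best response Heavy.
Brand 2 against (Heavy, Heavy): payoffs 1, 6 → best response Blitz.
Brand 2 against (Heavy, Blitz): payoffs 7, 4 → best response Heavy.
Brand 2 against (Blitz, Moderate): payoffs 2, 5 → best response Blitz.
Brand 2 against (Blitz, Heavy): payoffs 1, 7 → best response Blitz.
Brand 2 against (Blitz, Blitz): payoffs 4, 7 → best response Blitz.
Brand 3 against (Heavy, Heavy): payoffs 2, 0, 6 → best response Blitz.
Brand 3 against (Heavy, Blitz): payoffs 2, 5, 1 → best response Heavy.
Brand 3 against (Blitz, Heavy): payoffs 3, 2, 4 → best response Blitz.
Brand 3 against (Blitz, Blitz): payoffs 4, 2, 8 → best response Blitz.
Mutual best responses: (Heavy, Blitz, Heavy); (Blitz, Blitz, Blitz).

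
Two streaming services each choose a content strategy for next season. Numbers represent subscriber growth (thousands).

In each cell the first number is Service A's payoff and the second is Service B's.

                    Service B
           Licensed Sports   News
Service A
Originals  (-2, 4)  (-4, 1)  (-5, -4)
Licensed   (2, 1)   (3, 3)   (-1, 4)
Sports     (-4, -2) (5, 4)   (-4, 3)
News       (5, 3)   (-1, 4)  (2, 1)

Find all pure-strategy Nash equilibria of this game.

(Sports, Sports)

Service A against Licensed: payoffs -2, 2, -4, 5 → best response News.
Service A against Sports: payoffs -4, 3, 5, -1 → best response Sports.
Service A against News: payoffs -5, -1, -4, 2 → best response News.
Service B against Originals: payoffs 4, 1, -4 → best response Licensed.
Service B against Licensed: payoffs 1, 3, 4 → best response News.
Service B against Sports: payoffs -2, 4, 3 → best response Sports.
Service B against News: payoffs 3, 4, 1 → best response Sports.
Mutual best responses: (Sports, Sports).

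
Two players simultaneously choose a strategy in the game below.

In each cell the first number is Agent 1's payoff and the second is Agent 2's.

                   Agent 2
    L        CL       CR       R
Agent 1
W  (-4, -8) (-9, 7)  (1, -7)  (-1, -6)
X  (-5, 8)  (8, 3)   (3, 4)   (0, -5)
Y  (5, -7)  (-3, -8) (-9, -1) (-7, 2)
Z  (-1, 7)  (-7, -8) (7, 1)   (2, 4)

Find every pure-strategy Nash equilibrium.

(W, L): Agent 1 can switch to Y (-4 → 5). Not NE.
(W, CL): Agent 1 can switch to X (-9 → 8). Not NE.
(W, CR): Agent 1 can switch to X (1 → 3). Not NE.
(W, R): Agent 1 can switch to X (-1 → 0). Not NE.
(X, L): Agent 1 can switch to W (-5 → -4). Not NE.
(X, CL): Agent 2 can switch to L (3 → 8). Not NE.
(X, CR): Agent 1 can switch to Z (3 → 7). Not NE.
(X, R): Agent 1 can switch to Z (0 → 2). Not NE.
(Y, L): Agent 2 can switch to CR (-7 → -1). Not NE.
(Y, CL): Agent 1 can switch to X (-3 → 8). Not NE.
(The remaining 6 profiles each have a profitable deviation by the same check.)

none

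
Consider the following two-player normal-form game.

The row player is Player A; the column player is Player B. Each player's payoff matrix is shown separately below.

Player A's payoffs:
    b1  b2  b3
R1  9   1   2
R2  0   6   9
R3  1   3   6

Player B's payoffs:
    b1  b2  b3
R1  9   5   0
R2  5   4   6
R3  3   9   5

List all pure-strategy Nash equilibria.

The pure Nash equilibria are (R1, b1); (R2, b3).

For each strategy profile, look for a profitable unilateral deviation.
(R1, b1): Player A gets 9, best alternative 1; Player B gets 9, best alternative 5. No profitable deviation — NE.
(R1, b2): Player A can switch to R2 (1 → 6). Not NE.
(R1, b3): Player A can switch to R2 (2 → 9). Not NE.
(R2, b1): Player A can switch to R1 (0 → 9). Not NE.
(R2, b2): Player B can switch to b1 (4 → 5). Not NE.
(R2, b3): Player A gets 9, best alternative 6; Player B gets 6, best alternative 5. No profitable deviation — NE.
(R3, b1): Player A can switch to R1 (1 → 9). Not NE.
(R3, b2): Player A can switch to R2 (3 → 6). Not NE.
(R3, b3): Player A can switch to R2 (6 → 9). Not NE.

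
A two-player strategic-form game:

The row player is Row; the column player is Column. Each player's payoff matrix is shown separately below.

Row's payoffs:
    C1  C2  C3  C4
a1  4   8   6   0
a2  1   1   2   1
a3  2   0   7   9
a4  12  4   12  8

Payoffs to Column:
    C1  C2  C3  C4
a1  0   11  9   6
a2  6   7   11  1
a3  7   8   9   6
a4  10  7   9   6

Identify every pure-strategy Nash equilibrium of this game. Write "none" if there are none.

The pure Nash equilibria are (a1, C2); (a4, C1).

(a1, C1): Row can switch to a4 (4 → 12). Not NE.
(a1, C2): Row gets 8, best alternative 4; Column gets 11, best alternative 9. No profitable deviation — NE.
(a1, C3): Row can switch to a3 (6 → 7). Not NE.
(a1, C4): Row can switch to a2 (0 → 1). Not NE.
(a2, C1): Row can switch to a1 (1 → 4). Not NE.
(a2, C2): Row can switch to a1 (1 → 8). Not NE.
(a2, C3): Row can switch to a1 (2 → 6). Not NE.
(a4, C1): Row gets 12, best alternative 4; Column gets 10, best alternative 9. No profitable deviation — NE.
(The remaining 8 profiles each have a profitable deviation by the same check.)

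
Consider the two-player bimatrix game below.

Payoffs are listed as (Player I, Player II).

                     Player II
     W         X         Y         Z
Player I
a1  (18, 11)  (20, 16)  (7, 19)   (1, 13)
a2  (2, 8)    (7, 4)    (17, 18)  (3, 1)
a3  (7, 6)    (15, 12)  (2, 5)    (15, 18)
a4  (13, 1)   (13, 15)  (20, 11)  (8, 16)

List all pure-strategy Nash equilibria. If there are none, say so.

Pure NE: (a3, Z)

Mark each player's best response to every combination of opponents' strategies; a profile where every player is best-responding is a pure Nash equilibrium.
Player I against W: payoffs 18, 2, 7, 13 → best response a1.
Player I against X: payoffs 20, 7, 15, 13 → best response a1.
Player I against Y: payoffs 7, 17, 2, 20 → best response a4.
Player I against Z: payoffs 1, 3, 15, 8 → best response a3.
Player II against a1: payoffs 11, 16, 19, 13 → best response Y.
Player II against a2: payoffs 8, 4, 18, 1 → best response Y.
Player II against a3: payoffs 6, 12, 5, 18 → best response Z.
Player II against a4: payoffs 1, 15, 11, 16 → best response Z.
Mutual best responses: (a3, Z).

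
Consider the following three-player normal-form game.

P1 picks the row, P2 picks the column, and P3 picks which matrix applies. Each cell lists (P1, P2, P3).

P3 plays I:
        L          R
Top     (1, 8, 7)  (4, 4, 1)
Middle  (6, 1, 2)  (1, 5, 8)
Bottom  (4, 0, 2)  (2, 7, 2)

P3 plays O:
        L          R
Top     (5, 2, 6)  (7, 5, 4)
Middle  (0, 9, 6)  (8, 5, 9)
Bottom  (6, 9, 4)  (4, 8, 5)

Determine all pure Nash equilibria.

Pure NE: (Bottom, L, O)

Mark each player's best response to every combination of opponents' strategies; a profile where every player is best-responding is a pure Nash equilibrium.
P1 against (L, I): payoffs 1, 6, 4 → best response Middle.
P1 against (L, O): payoffs 5, 0, 6 → best response Bottom.
P1 against (R, I): payoffs 4, 1, 2 → best response Top.
P1 against (R, O): payoffs 7, 8, 4 → best response Middle.
P2 against (Top, I): payoffs 8, 4 → best response L.
P2 against (Top, O): payoffs 2, 5 → best response R.
P2 against (Middle, I): payoffs 1, 5 → best response R.
P2 against (Middle, O): payoffs 9, 5 → best response L.
P2 against (Bottom, I): payoffs 0, 7 → best response R.
P2 against (Bottom, O): payoffs 9, 8 → best response L.
P3 against (Top, L): payoffs 7, 6 → best response I.
P3 against (Top, R): payoffs 1, 4 → best response O.
P3 against (Middle, L): payoffs 2, 6 → best response O.
P3 against (Middle, R): payoffs 8, 9 → best response O.
P3 against (Bottom, L): payoffs 2, 4 → best response O.
P3 against (Bottom, R): payoffs 2, 5 → best response O.
Mutual best responses: (Bottom, L, O).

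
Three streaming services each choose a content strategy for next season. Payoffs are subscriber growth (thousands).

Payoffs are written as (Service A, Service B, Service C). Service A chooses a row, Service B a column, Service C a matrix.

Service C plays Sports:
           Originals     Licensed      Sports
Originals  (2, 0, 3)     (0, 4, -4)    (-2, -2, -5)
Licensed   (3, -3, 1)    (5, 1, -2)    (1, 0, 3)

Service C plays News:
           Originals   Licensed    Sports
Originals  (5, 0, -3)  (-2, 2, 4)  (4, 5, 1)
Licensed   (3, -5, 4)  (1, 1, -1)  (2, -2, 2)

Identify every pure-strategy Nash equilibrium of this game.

Check each profile: it is a Nash equilibrium iff no player can strictly gain by switching unilaterally.
(Originals, Originals, Sports): Service A can switch to Licensed (2 → 3). Not NE.
(Originals, Originals, News): Service B can switch to Licensed (0 → 2). Not NE.
(Originals, Licensed, Sports): Service A can switch to Licensed (0 → 5). Not NE.
(Originals, Licensed, News): Service A can switch to Licensed (-2 → 1). Not NE.
(Originals, Sports, Sports): Service A can switch to Licensed (-2 → 1). Not NE.
(Originals, Sports, News): Service A gets 4, best alternative 2; Service B gets 5, best alternative 2; Service C gets 1, best alternative -5. No profitable deviation — NE.
(Licensed, Originals, Sports): Service B can switch to Licensed (-3 → 1). Not NE.
(Licensed, Originals, News): Service A can switch to Originals (3 → 5). Not NE.
(Licensed, Licensed, Sports): Service C can switch to News (-2 → -1). Not NE.
(Licensed, Licensed, News): Service A gets 1, best alternative -2; Service B gets 1, best alternative -2; Service C gets -1, best alternative -2. No profitable deviation — NE.
(Licensed, Sports, Sports): Service B can switch to Licensed (0 → 1). Not NE.
(Licensed, Sports, News): Service A can switch to Originals (2 → 4). Not NE.

Pure-strategy Nash equilibria: (Originals, Sports, News) and (Licensed, Licensed, News)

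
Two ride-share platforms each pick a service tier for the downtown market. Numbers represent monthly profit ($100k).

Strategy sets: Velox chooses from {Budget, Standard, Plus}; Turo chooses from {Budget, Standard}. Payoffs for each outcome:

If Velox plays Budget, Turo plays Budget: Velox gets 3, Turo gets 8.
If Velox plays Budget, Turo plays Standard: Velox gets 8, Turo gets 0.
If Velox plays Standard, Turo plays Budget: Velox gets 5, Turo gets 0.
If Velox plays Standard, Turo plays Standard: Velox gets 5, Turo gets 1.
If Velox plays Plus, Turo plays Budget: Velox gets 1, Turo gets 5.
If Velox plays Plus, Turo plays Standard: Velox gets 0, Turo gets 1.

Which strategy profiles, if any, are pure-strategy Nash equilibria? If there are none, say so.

There is no pure-strategy Nash equilibrium.

(Budget, Budget): Velox can switch to Standard (3 → 5). Not NE.
(Budget, Standard): Turo can switch to Budget (0 → 8). Not NE.
(Standard, Budget): Turo can switch to Standard (0 → 1). Not NE.
(Standard, Standard): Velox can switch to Budget (5 → 8). Not NE.
(Plus, Budget): Velox can switch to Budget (1 → 3). Not NE.
(Plus, Standard): Velox can switch to Budget (0 → 8). Not NE.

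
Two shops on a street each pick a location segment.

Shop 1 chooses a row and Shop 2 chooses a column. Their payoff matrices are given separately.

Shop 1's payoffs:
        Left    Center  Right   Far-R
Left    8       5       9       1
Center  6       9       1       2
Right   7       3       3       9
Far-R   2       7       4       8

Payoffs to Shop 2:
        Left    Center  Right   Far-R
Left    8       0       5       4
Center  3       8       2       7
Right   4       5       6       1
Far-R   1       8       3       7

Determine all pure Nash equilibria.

The pure Nash equilibria are (Left, Left), (Center, Center).

Shop 1 against Left: payoffs 8, 6, 7, 2 → best response Left.
Shop 1 against Center: payoffs 5, 9, 3, 7 → best response Center.
Shop 1 against Right: payoffs 9, 1, 3, 4 → best response Left.
Shop 1 against Far-R: payoffs 1, 2, 9, 8 → best response Right.
Shop 2 against Left: payoffs 8, 0, 5, 4 → best response Left.
Shop 2 against Center: payoffs 3, 8, 2, 7 → best response Center.
Shop 2 against Right: payoffs 4, 5, 6, 1 → best response Right.
Shop 2 against Far-R: payoffs 1, 8, 3, 7 → best response Center.
Mutual best responses: (Left, Left); (Center, Center).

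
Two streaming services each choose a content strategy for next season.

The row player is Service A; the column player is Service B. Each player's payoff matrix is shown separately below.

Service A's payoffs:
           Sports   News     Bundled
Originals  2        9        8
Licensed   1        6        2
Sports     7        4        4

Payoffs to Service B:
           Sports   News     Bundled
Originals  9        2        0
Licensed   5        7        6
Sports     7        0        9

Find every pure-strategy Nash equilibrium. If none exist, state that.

(Originals, Sports): Service A can switch to Sports (2 → 7). Not NE.
(Originals, News): Service B can switch to Sports (2 → 9). Not NE.
(Originals, Bundled): Service B can switch to Sports (0 → 9). Not NE.
(Licensed, Sports): Service A can switch to Originals (1 → 2). Not NE.
(Licensed, News): Service A can switch to Originals (6 → 9). Not NE.
(Licensed, Bundled): Service A can switch to Originals (2 → 8). Not NE.
(Sports, Sports): Service B can switch to Bundled (7 → 9). Not NE.
(Sports, News): Service A can switch to Originals (4 → 9). Not NE.
(The remaining 1 profile has a profitable deviation by the same check.)

There is no pure-strategy Nash equilibrium.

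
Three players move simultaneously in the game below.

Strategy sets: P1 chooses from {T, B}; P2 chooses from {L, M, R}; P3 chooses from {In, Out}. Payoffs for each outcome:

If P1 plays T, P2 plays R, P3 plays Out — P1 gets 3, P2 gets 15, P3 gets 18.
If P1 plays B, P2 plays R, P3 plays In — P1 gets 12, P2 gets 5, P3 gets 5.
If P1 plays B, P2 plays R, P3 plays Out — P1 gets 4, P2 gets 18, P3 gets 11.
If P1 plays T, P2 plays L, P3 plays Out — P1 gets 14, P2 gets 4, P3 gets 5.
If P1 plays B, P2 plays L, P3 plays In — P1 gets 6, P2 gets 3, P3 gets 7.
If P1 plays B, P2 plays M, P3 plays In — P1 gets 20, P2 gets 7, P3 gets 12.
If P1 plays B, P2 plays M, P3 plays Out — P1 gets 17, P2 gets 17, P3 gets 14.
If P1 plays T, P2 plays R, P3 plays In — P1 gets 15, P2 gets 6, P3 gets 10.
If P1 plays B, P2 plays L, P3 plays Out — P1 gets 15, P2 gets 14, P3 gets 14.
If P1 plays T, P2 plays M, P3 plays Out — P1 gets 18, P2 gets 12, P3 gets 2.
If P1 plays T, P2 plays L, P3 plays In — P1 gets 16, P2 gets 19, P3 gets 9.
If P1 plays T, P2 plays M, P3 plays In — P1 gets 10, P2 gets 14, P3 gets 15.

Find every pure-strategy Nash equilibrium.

Pure-strategy Nash equilibria: (T, L, In), (B, R, Out)

(T, L, In): P1 gets 16, best alternative 6; P2 gets 19, best alternative 14; P3 gets 9, best alternative 5. No profitable deviation — NE.
(T, L, Out): P1 can switch to B (14 → 15). Not NE.
(T, M, In): P1 can switch to B (10 → 20). Not NE.
(T, M, Out): P2 can switch to R (12 → 15). Not NE.
(T, R, In): P2 can switch to L (6 → 19). Not NE.
(T, R, Out): P1 can switch to B (3 → 4). Not NE.
(B, L, In): P1 can switch to T (6 → 16). Not NE.
(B, R, Out): P1 gets 4, best alternative 3; P2 gets 18, best alternative 17; P3 gets 11, best alternative 5. No profitable deviation — NE.
(The remaining 4 profiles each have a profitable deviation by the same check.)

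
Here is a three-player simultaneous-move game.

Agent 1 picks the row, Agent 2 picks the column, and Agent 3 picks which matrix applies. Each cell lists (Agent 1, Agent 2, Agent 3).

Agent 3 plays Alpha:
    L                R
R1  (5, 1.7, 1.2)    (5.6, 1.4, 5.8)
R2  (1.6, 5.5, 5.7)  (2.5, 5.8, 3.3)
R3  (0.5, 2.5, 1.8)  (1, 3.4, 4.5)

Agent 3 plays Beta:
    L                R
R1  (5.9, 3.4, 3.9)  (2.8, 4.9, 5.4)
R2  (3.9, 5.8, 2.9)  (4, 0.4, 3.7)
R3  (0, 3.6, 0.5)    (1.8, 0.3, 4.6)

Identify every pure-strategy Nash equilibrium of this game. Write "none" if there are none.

This game has no pure Nash equilibrium.

For each player, find the best response to each opponent profile; mutual best responses are the pure NE.
Agent 1 against (L, Alpha): payoffs 5, 1.6, 0.5 → best response R1.
Agent 1 against (L, Beta): payoffs 5.9, 3.9, 0 → best response R1.
Agent 1 against (R, Alpha): payoffs 5.6, 2.5, 1 → best response R1.
Agent 1 against (R, Beta): payoffs 2.8, 4, 1.8 → best response R2.
Agent 2 against (R1, Alpha): payoffs 1.7, 1.4 → best response L.
Agent 2 against (R1, Beta): payoffs 3.4, 4.9 → best response R.
Agent 2 against (R2, Alpha): payoffs 5.5, 5.8 → best response R.
Agent 2 against (R2, Beta): payoffs 5.8, 0.4 → best response L.
Agent 2 against (R3, Alpha): payoffs 2.5, 3.4 → best response R.
Agent 2 against (R3, Beta): payoffs 3.6, 0.3 → best response L.
Agent 3 against (R1, L): payoffs 1.2, 3.9 → best response Beta.
Agent 3 against (R1, R): payoffs 5.8, 5.4 → best response Alpha.
Agent 3 against (R2, L): payoffs 5.7, 2.9 → best response Alpha.
Agent 3 against (R2, R): payoffs 3.3, 3.7 → best response Beta.
Agent 3 against (R3, L): payoffs 1.8, 0.5 → best response Alpha.
Agent 3 against (R3, R): payoffs 4.5, 4.6 → best response Beta.
No profile is a mutual best response for all players.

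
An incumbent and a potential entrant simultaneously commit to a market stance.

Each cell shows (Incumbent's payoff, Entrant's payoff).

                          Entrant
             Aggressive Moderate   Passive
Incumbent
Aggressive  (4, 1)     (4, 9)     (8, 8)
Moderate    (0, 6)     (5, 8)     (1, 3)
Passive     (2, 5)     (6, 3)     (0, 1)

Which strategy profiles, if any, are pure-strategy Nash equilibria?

(Aggressive, Aggressive): Entrant can switch to Moderate (1 → 9). Not NE.
(Aggressive, Moderate): Incumbent can switch to Moderate (4 → 5). Not NE.
(Aggressive, Passive): Entrant can switch to Moderate (8 → 9). Not NE.
(Moderate, Aggressive): Incumbent can switch to Aggressive (0 → 4). Not NE.
(Moderate, Moderate): Incumbent can switch to Passive (5 → 6). Not NE.
(Moderate, Passive): Incumbent can switch to Aggressive (1 → 8). Not NE.
(The remaining 3 profiles each have a profitable deviation by the same check.)

No pure-strategy Nash equilibrium.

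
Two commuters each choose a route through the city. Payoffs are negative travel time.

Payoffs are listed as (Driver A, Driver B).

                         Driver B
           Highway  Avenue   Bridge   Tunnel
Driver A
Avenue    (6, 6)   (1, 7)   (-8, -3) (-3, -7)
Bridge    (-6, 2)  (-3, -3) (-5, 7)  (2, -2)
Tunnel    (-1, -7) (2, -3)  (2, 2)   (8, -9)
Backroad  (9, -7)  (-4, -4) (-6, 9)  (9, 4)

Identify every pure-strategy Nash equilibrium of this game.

(Tunnel, Bridge)

Driver A against Highway: payoffs 6, -6, -1, 9 → best response Backroad.
Driver A against Avenue: payoffs 1, -3, 2, -4 → best response Tunnel.
Driver A against Bridge: payoffs -8, -5, 2, -6 → best response Tunnel.
Driver A against Tunnel: payoffs -3, 2, 8, 9 → best response Backroad.
Driver B against Avenue: payoffs 6, 7, -3, -7 → best response Avenue.
Driver B against Bridge: payoffs 2, -3, 7, -2 → best response Bridge.
Driver B against Tunnel: payoffs -7, -3, 2, -9 → best response Bridge.
Driver B against Backroad: payoffs -7, -4, 9, 4 → best response Bridge.
Mutual best responses: (Tunnel, Bridge).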